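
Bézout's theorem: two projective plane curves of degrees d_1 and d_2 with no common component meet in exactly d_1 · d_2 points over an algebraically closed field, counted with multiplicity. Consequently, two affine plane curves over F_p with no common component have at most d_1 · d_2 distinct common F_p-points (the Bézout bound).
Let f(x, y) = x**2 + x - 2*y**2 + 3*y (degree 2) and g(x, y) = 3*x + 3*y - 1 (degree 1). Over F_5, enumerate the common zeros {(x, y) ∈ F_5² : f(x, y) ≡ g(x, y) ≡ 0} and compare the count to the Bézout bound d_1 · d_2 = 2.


Common zeros: ∅; count = 0; Bézout bound = 2.

deg(f) = 2, deg(g) = 1, so Bézout bound = 2.
Scan x ∈ F_5. For each x, list the y ∈ F_5 with f(x, y) ≡ 0 and those with g(x, y) ≡ 0 (mod 5); the common zeros in that column are the intersection.
  x = 0: f ≡ 0 at y ∈ {0, 4}; g ≡ 0 at y ∈ {2}; common: ∅.
  x = 1: f ≡ 0 at y ∈ {2}; g ≡ 0 at y ∈ {1}; common: ∅.
  x = 2: f ≡ 0 at y ∈ ∅; g ≡ 0 at y ∈ {0}; common: ∅.
  x = 3: f ≡ 0 at y ∈ {2}; g ≡ 0 at y ∈ {4}; common: ∅.
  x = 4: f ≡ 0 at y ∈ {0, 4}; g ≡ 0 at y ∈ {3}; common: ∅.
Collecting: common zeros = ∅, so the count is 0.
Comparison with the Bézout bound: 0 ≤ 2 = deg(f)·deg(g), as expected for curves with no common component (the affine F_5-count falls short of the bound because intersections may lie at infinity, over extension fields, or carry multiplicity).


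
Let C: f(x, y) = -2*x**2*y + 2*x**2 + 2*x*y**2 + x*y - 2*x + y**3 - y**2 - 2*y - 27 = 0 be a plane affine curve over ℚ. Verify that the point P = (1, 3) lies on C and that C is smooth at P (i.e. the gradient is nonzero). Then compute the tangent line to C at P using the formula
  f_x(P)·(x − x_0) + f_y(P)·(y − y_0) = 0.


Tangent line at P: 11*x + 30*y - 101 = 0.

Step 1: f(1, 3) = 0, so P lies on C.
Step 2: partial derivatives
  f_x(x, y) = -4*x*y + 4*x + 2*y**2 + y - 2, f_y(x, y) = -2*x**2 + 4*x*y + x + 3*y**2 - 2*y - 2.
  f_x(P) = 11, f_y(P) = 30 (gradient nonzero, so P is smooth).
Step 3: tangent line at P: 11·(x − 1) + 30·(y − 3) = 0.
Expanding: 11*x + 30*y - 101 = 0.


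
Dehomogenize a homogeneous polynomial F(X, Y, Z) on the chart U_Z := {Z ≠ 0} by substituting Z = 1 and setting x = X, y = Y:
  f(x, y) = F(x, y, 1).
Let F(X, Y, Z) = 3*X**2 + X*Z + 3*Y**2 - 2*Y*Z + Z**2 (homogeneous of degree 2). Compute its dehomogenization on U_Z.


f(x, y) = 3*x**2 + x + 3*y**2 - 2*y + 1

On U_Z we set Z = 1. Each monomial c·X^i·Y^j·Z^k in F becomes c·x^i·y^j·1^k = c·x^i·y^j.
Substituting Z = 1: F(X, Y, 1) = 3*x**2 + x + 3*y**2 - 2*y + 1.
Note: deg(f) ≤ deg(F) = 2; strict inequality happens when F is divisible by Z (lost terms).


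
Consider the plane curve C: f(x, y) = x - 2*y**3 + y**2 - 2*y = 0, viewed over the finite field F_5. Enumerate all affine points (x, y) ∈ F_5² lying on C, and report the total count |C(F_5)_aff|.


Affine F_5-points: {(0, 0), (0, 4), (1, 2), (1, 3), (3, 1)}; count = 5.

For each of the 25 pairs (x, y) ∈ F_5², evaluate f(x, y) mod 5. Record the zeros.
  x = 0: [0↦0, 1↦2, 2↦4, 3↦4, 4↦0]  zeros at y ∈ {0, 4}
  x = 1: [0↦1, 1↦3, 2↦0, 3↦0, 4↦1]  zeros at y ∈ {2, 3}
  x = 2: [0↦2, 1↦4, 2↦1, 3↦1, 4↦2]  zeros at y ∈ ∅
  x = 3: [0↦3, 1↦0, 2↦2, 3↦2, 4↦3]  zeros at y ∈ {1}
  x = 4: [0↦4, 1↦1, 2↦3, 3↦3, 4↦4]  zeros at y ∈ ∅
Collecting zeros: affine points = {(0, 0), (0, 4), (1, 2), (1, 3), (3, 1)}.
Total count |C(F_5)_aff| = 5.


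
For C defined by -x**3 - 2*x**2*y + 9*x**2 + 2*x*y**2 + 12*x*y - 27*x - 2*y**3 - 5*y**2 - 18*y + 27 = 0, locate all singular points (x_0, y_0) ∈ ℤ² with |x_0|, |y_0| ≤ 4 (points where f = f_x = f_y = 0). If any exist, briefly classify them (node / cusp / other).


Singular points: {(3, 0)}; classification: cusp.

Compute partial derivatives:
  f_x = -3*x**2 - 4*x*y + 18*x + 2*y**2 + 12*y - 27.
  f_y = -2*x**2 + 4*x*y + 12*x - 6*y**2 - 10*y - 18.
Scan x_0 ∈ {−4, ..., 4}. For each x_0, f_y(x_0, y) is a polynomial in y; find its integer roots y ∈ {−4, ..., 4}, then test f_x and f at those candidates.
  x = -4: f_y(-4, y) = -6*y**2 - 26*y - 98; no integer root y with |y| ≤ 4.
  x = -3: f_y(-3, y) = -6*y**2 - 22*y - 72; no integer root y with |y| ≤ 4.
  x = -2: f_y(-2, y) = -6*y**2 - 18*y - 50; no integer root y with |y| ≤ 4.
  x = -1: f_y(-1, y) = -6*y**2 - 14*y - 32; no integer root y with |y| ≤ 4.
  x = 0: f_y(0, y) = -6*y**2 - 10*y - 18; no integer root y with |y| ≤ 4.
  x = 1: f_y(1, y) = -6*y**2 - 6*y - 8; no integer root y with |y| ≤ 4.
  x = 2: f_y(2, y) = -6*y**2 - 2*y - 2; no integer root y with |y| ≤ 4.
  x = 3: f_y(3, y) = -6*y**2 + 2*y; vanishes at y ∈ {0}. (3, 0): f_x = 0, f = 0 — SINGULAR.
  x = 4: f_y(4, y) = -6*y**2 + 6*y - 2; no integer root y with |y| ≤ 4.
Only singular point on the grid: (3, 0).
Classify: substitute x = 3 + u, y = 0 + v and expand: f = -u**3 - 2*u**2*v + 2*u*v**2 - 2*v**3 + v**2.
No constant or linear terms (consistent with a singular point). Quadratic part: v**2. Cubic part: -u**3 - 2*u**2*v + 2*u*v**2 - 2*v**3.
The quadratic part v**2 is a perfect square, so there is a single (double) tangent line v = 0, i.e. y = 0. Restricting the cubic part to that line (v = 0) leaves -u**3 ≠ 0, so f is not divisible by v and the branch is v² ≈ u**3 to lowest order — this is a cusp.
Classification: cusp.


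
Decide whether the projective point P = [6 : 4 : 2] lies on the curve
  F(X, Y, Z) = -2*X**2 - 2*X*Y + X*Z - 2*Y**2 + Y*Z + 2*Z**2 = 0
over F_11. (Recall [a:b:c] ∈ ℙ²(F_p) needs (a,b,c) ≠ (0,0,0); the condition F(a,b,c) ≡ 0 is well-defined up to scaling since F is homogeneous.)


F(6,4,2) ≡ 8 (mod 11); P is NOT on the curve.

Evaluate F(6, 4, 2) term-by-term (mod 11).
  -2*X**2 ↦ -2·36·1·1 = -72
  -2*X*Y ↦ -2·6·4·1 = -48
  X*Z ↦ 1·6·1·2 = 12
  -2*Y**2 ↦ -2·1·16·1 = -32
  Y*Z ↦ 1·1·4·2 = 8
  2*Z**2 ↦ 2·1·1·4 = 8
Sum: F(6, 4, 2) = (-72) + (-48) + (12) + (-32) + (8) + (8) = -124.
Reducing mod 11: -124 ≡ 8 (mod 11).
Since F(a, b, c) ≡ 8 ≠ 0 (mod 11), P does NOT lie on the curve.


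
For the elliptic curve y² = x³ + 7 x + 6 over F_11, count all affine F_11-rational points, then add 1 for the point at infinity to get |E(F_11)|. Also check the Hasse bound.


Affine points = {(1, 5), (1, 6), (5, 1), (5, 10), (6, 0), (10, 3), (10, 8)}; affine count = 7; |E(F_11)| = 8.

Discriminant check: Δ ∝ 4a³ + 27b² = 4·7³ + 27·6² = 4·343 + 27·36 ≡ 1 (mod 11). Nonzero ⇒ E is nonsingular.
For each x ∈ F_11, compute rhs = x³ + 7·x + 6 mod 11, then count y ∈ F_11 with y² ≡ rhs.
  x = 0: rhs = 6, matching y values: none (0 points).
  x = 1: rhs = 3, matching y values: 5, 6 (2 points).
  x = 2: rhs = 6, matching y values: none (0 points).
  x = 3: rhs = 10, matching y values: none (0 points).
  x = 4: rhs = 10, matching y values: none (0 points).
  x = 5: rhs = 1, matching y values: 1, 10 (2 points).
  x = 6: rhs = 0, matching y values: 0 (1 points).
  x = 7: rhs = 2, matching y values: none (0 points).
  x = 8: rhs = 2, matching y values: none (0 points).
  x = 9: rhs = 6, matching y values: none (0 points).
  x = 10: rhs = 9, matching y values: 3, 8 (2 points).
Total affine count: 7.
Full point count |E(F_11)| = 7 + 1 = 8.
Hasse bound: |8 − (11+1)| = |-4| = 4 ≤ 2√11 ≈ 6.6332 ✓.


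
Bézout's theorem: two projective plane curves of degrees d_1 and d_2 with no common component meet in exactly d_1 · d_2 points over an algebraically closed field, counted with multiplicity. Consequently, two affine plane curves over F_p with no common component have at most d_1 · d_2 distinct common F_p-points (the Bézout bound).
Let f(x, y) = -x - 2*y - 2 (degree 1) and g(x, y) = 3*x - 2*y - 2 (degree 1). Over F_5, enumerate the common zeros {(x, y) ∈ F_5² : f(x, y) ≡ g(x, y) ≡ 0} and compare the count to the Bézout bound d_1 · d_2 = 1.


Common zeros: {(0, 4)}; count = 1; Bézout bound = 1.

deg(f) = 1, deg(g) = 1, so Bézout bound = 1.
Scan x ∈ F_5. For each x, list the y ∈ F_5 with f(x, y) ≡ 0 and those with g(x, y) ≡ 0 (mod 5); the common zeros in that column are the intersection.
  x = 0: f ≡ 0 at y ∈ {4}; g ≡ 0 at y ∈ {4}; common: {4}.
  x = 1: f ≡ 0 at y ∈ {1}; g ≡ 0 at y ∈ {3}; common: ∅.
  x = 2: f ≡ 0 at y ∈ {3}; g ≡ 0 at y ∈ {2}; common: ∅.
  x = 3: f ≡ 0 at y ∈ {0}; g ≡ 0 at y ∈ {1}; common: ∅.
  x = 4: f ≡ 0 at y ∈ {2}; g ≡ 0 at y ∈ {0}; common: ∅.
Collecting: common zeros = {(0, 4)}, so the count is 1.
Comparison with the Bézout bound: 1 ≤ 1 = deg(f)·deg(g), as expected for curves with no common component (the bound is attained).


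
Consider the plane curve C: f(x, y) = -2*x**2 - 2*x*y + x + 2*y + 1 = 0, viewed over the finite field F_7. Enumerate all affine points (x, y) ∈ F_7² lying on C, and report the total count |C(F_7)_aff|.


Affine F_7-points: {(0, 3), (1, 0), (1, 1), (1, 2), (1, 3), (1, 4), (1, 5), (1, 6), (2, 1), (3, 0), (4, 6), (5, 5), (6, 4)}; count = 13.

For each of the 49 pairs (x, y) ∈ F_7², evaluate f(x, y) mod 7. Record the zeros.
  x = 0: [0↦1, 1↦3, 2↦5, 3↦0, 4↦2, 5↦4, 6↦6]  zeros at y ∈ {3}
  x = 1: [0↦0, 1↦0, 2↦0, 3↦0, 4↦0, 5↦0, 6↦0]  zeros at y ∈ {0, 1, 2, 3, 4, 5, 6}
  x = 2: [0↦2, 1↦0, 2↦5, 3↦3, 4↦1, 5↦6, 6↦4]  zeros at y ∈ {1}
  x = 3: [0↦0, 1↦3, 2↦6, 3↦2, 4↦5, 5↦1, 6↦4]  zeros at y ∈ {0}
  x = 4: [0↦1, 1↦2, 2↦3, 3↦4, 4↦5, 5↦6, 6↦0]  zeros at y ∈ {6}
  x = 5: [0↦5, 1↦4, 2↦3, 3↦2, 4↦1, 5↦0, 6↦6]  zeros at y ∈ {5}
  x = 6: [0↦5, 1↦2, 2↦6, 3↦3, 4↦0, 5↦4, 6↦1]  zeros at y ∈ {4}
Collecting zeros: affine points = {(0, 3), (1, 0), (1, 1), (1, 2), (1, 3), (1, 4), (1, 5), (1, 6), (2, 1), (3, 0), (4, 6), (5, 5), (6, 4)}.
Total count |C(F_7)_aff| = 13.


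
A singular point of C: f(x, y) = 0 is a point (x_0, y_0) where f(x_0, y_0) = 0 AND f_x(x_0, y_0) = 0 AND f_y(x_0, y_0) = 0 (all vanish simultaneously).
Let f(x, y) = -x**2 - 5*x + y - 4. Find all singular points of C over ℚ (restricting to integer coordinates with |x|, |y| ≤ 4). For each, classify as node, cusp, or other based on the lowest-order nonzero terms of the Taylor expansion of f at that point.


No singular points in the scanned grid; C is smooth there.

Compute partial derivatives:
  f_x = -2*x - 5.
  f_y = 1.
f_y = 1 is a nonzero constant, so f_y never vanishes: no point (x, y) can satisfy f = f_x = f_y = 0. In particular no (x, y) ∈ {−4, ..., 4}² is singular; the curve is smooth.


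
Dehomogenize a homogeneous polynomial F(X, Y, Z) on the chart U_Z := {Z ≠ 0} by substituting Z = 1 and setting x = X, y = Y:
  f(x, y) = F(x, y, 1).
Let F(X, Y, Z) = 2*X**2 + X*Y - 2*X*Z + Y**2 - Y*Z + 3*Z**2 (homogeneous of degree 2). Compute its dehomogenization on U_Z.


f(x, y) = 2*x**2 + x*y - 2*x + y**2 - y + 3

On U_Z we set Z = 1. Each monomial c·X^i·Y^j·Z^k in F becomes c·x^i·y^j·1^k = c·x^i·y^j.
Substituting Z = 1: F(X, Y, 1) = 2*x**2 + x*y - 2*x + y**2 - y + 3.
Note: deg(f) ≤ deg(F) = 2; strict inequality happens when F is divisible by Z (lost terms).


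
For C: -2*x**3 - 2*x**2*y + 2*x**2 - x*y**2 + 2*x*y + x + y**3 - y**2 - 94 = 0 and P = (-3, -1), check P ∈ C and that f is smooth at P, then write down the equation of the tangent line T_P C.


Tangent line at P: -80*x - 25*y - 265 = 0.

Step 1: f(-3, -1) = 0, so P lies on C.
Step 2: partial derivatives
  f_x(x, y) = -6*x**2 - 4*x*y + 4*x - y**2 + 2*y + 1, f_y(x, y) = -2*x**2 - 2*x*y + 2*x + 3*y**2 - 2*y.
  f_x(P) = -80, f_y(P) = -25 (gradient nonzero, so P is smooth).
Step 3: tangent line at P: -80·(x − -3) + -25·(y − -1) = 0.
Expanding: -80*x - 25*y - 265 = 0.


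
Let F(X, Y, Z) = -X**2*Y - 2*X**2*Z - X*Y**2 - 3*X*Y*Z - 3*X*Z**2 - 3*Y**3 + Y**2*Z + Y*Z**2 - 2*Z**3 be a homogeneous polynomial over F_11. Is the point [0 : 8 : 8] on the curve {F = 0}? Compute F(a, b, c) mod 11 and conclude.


F(0,8,8) ≡ 4 (mod 11); P is NOT on the curve.

Evaluate F(0, 8, 8) term-by-term (mod 11).
  -X**2*Y ↦ -1·0·8·1 = 0
  -2*X**2*Z ↦ -2·0·1·8 = 0
  -X*Y**2 ↦ -1·0·64·1 = 0
  -3*X*Y*Z ↦ -3·0·8·8 = 0
  -3*X*Z**2 ↦ -3·0·1·64 = 0
  -3*Y**3 ↦ -3·1·512·1 = -1536
  Y**2*Z ↦ 1·1·64·8 = 512
  Y*Z**2 ↦ 1·1·8·64 = 512
  -2*Z**3 ↦ -2·1·1·512 = -1024
Sum: F(0, 8, 8) = (0) + (0) + (0) + (0) + (0) + (-1536) + (512) + (512) + (-1024) = -1536.
Reducing mod 11: -1536 ≡ 4 (mod 11).
Since F(a, b, c) ≡ 4 ≠ 0 (mod 11), P does NOT lie on the curve.


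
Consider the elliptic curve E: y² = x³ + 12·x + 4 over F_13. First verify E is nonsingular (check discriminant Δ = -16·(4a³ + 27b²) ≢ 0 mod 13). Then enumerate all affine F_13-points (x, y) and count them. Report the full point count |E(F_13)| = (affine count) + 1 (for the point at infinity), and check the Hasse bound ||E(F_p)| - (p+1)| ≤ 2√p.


Affine points = {(0, 2), (0, 11), (1, 2), (1, 11), (2, 6), (2, 7), (4, 5), (4, 8), (8, 1), (8, 12), (9, 3), (9, 10), (12, 2), (12, 11)}; affine count = 14; |E(F_13)| = 15.

Discriminant check: Δ ∝ 4a³ + 27b² = 4·12³ + 27·4² = 4·1728 + 27·16 ≡ 12 (mod 13). Nonzero ⇒ E is nonsingular.
For each x ∈ F_13, compute rhs = x³ + 12·x + 4 mod 13, then count y ∈ F_13 with y² ≡ rhs.
  x = 0: rhs = 4, matching y values: 2, 11 (2 points).
  x = 1: rhs = 4, matching y values: 2, 11 (2 points).
  x = 2: rhs = 10, matching y values: 6, 7 (2 points).
  x = 3: rhs = 2, matching y values: none (0 points).
  x = 4: rhs = 12, matching y values: 5, 8 (2 points).
  x = 5: rhs = 7, matching y values: none (0 points).
  x = 6: rhs = 6, matching y values: none (0 points).
  x = 7: rhs = 2, matching y values: none (0 points).
  x = 8: rhs = 1, matching y values: 1, 12 (2 points).
  x = 9: rhs = 9, matching y values: 3, 10 (2 points).
  x = 10: rhs = 6, matching y values: none (0 points).
  x = 11: rhs = 11, matching y values: none (0 points).
  x = 12: rhs = 4, matching y values: 2, 11 (2 points).
Total affine count: 14.
Full point count |E(F_13)| = 14 + 1 = 15.
Hasse bound: |15 − (13+1)| = |1| = 1 ≤ 2√13 ≈ 7.2111 ✓.


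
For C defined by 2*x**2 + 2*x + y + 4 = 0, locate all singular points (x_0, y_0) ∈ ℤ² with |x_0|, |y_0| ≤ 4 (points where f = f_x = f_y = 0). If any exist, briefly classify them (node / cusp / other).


No singular points in the scanned grid; C is smooth there.

Compute partial derivatives:
  f_x = 4*x + 2.
  f_y = 1.
f_y = 1 is a nonzero constant, so f_y never vanishes: no point (x, y) can satisfy f = f_x = f_y = 0. In particular no (x, y) ∈ {−4, ..., 4}² is singular; the curve is smooth.


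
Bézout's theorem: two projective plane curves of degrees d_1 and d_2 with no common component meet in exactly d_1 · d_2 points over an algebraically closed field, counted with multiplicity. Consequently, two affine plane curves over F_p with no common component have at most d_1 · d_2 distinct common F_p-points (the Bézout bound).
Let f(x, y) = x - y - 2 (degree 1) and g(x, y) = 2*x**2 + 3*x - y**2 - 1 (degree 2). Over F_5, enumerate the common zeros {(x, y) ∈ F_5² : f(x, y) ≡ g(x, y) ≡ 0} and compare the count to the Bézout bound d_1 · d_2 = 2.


Common zeros: {(0, 3), (3, 1)}; count = 2; Bézout bound = 2.

deg(f) = 1, deg(g) = 2, so Bézout bound = 2.
Scan x ∈ F_5. For each x, list the y ∈ F_5 with f(x, y) ≡ 0 and those with g(x, y) ≡ 0 (mod 5); the common zeros in that column are the intersection.
  x = 0: f ≡ 0 at y ∈ {3}; g ≡ 0 at y ∈ {2, 3}; common: {3}.
  x = 1: f ≡ 0 at y ∈ {4}; g ≡ 0 at y ∈ {2, 3}; common: ∅.
  x = 2: f ≡ 0 at y ∈ {0}; g ≡ 0 at y ∈ ∅; common: ∅.
  x = 3: f ≡ 0 at y ∈ {1}; g ≡ 0 at y ∈ {1, 4}; common: {1}.
  x = 4: f ≡ 0 at y ∈ {2}; g ≡ 0 at y ∈ ∅; common: ∅.
Collecting: common zeros = {(0, 3), (3, 1)}, so the count is 2.
Comparison with the Bézout bound: 2 ≤ 2 = deg(f)·deg(g), as expected for curves with no common component (the bound is attained).


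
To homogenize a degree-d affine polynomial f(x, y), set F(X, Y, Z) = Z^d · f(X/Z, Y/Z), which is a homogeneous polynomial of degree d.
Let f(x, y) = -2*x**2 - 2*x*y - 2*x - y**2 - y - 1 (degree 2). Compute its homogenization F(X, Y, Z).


F(X, Y, Z) = -2*X**2 - 2*X*Y - 2*X*Z - Y**2 - Y*Z - Z**2

deg(f) = 2.
Substitute x = X/Z, y = Y/Z into f, then multiply by Z^2.
  monomial -2·x^2·y^0 ↦ -2·X^2·Y^0·Z^0.
  monomial -2·x^1·y^1 ↦ -2·X^1·Y^1·Z^0.
  monomial -2·x^1·y^0 ↦ -2·X^1·Y^0·Z^1.
  monomial -1·x^0·y^2 ↦ -1·X^0·Y^2·Z^0.
  monomial -1·x^0·y^1 ↦ -1·X^0·Y^1·Z^1.
  monomial -1·x^0·y^0 ↦ -1·X^0·Y^0·Z^2.
Collecting: F(X, Y, Z) = -2*X**2 - 2*X*Y - 2*X*Z - Y**2 - Y*Z - Z**2.


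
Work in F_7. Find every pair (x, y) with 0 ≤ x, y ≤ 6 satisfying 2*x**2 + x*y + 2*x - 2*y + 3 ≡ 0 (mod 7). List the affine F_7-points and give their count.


Affine F_7-points: {(0, 5), (1, 0), (3, 1), (4, 3), (5, 0), (6, 1)}; count = 6.

For each of the 49 pairs (x, y) ∈ F_7², evaluate f(x, y) mod 7. Record the zeros.
  x = 0: [0↦3, 1↦1, 2↦6, 3↦4, 4↦2, 5↦0, 6↦5]  zeros at y ∈ {5}
  x = 1: [0↦0, 1↦6, 2↦5, 3↦4, 4↦3, 5↦2, 6↦1]  zeros at y ∈ {0}
  x = 2: [0↦1, 1↦1, 2↦1, 3↦1, 4↦1, 5↦1, 6↦1]  zeros at y ∈ ∅
  x = 3: [0↦6, 1↦0, 2↦1, 3↦2, 4↦3, 5↦4, 6↦5]  zeros at y ∈ {1}
  x = 4: [0↦1, 1↦3, 2↦5, 3↦0, 4↦2, 5↦4, 6↦6]  zeros at y ∈ {3}
  x = 5: [0↦0, 1↦3, 2↦6, 3↦2, 4↦5, 5↦1, 6↦4]  zeros at y ∈ {0}
  x = 6: [0↦3, 1↦0, 2↦4, 3↦1, 4↦5, 5↦2, 6↦6]  zeros at y ∈ {1}
Collecting zeros: affine points = {(0, 5), (1, 0), (3, 1), (4, 3), (5, 0), (6, 1)}.
Total count |C(F_7)_aff| = 6.


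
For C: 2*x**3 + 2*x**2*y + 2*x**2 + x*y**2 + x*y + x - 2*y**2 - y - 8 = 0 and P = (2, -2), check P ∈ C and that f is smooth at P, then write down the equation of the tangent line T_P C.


Tangent line at P: 19*x + 9*y - 20 = 0.

Step 1: f(2, -2) = 0, so P lies on C.
Step 2: partial derivatives
  f_x(x, y) = 6*x**2 + 4*x*y + 4*x + y**2 + y + 1, f_y(x, y) = 2*x**2 + 2*x*y + x - 4*y - 1.
  f_x(P) = 19, f_y(P) = 9 (gradient nonzero, so P is smooth).
Step 3: tangent line at P: 19·(x − 2) + 9·(y − -2) = 0.
Expanding: 19*x + 9*y - 20 = 0.


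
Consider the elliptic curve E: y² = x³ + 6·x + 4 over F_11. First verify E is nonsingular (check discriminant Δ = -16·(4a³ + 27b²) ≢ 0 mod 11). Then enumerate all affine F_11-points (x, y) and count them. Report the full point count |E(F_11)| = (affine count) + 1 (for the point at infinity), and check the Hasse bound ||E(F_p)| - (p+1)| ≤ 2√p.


Affine points = {(0, 2), (0, 9), (1, 0), (3, 4), (3, 7), (4, 2), (4, 9), (5, 4), (5, 7), (6, 5), (6, 6), (7, 2), (7, 9), (8, 5), (8, 6)}; affine count = 15; |E(F_11)| = 16.

Discriminant check: Δ ∝ 4a³ + 27b² = 4·6³ + 27·4² = 4·216 + 27·16 ≡ 9 (mod 11). Nonzero ⇒ E is nonsingular.
For each x ∈ F_11, compute rhs = x³ + 6·x + 4 mod 11, then count y ∈ F_11 with y² ≡ rhs.
  x = 0: rhs = 4, matching y values: 2, 9 (2 points).
  x = 1: rhs = 0, matching y values: 0 (1 points).
  x = 2: rhs = 2, matching y values: none (0 points).
  x = 3: rhs = 5, matching y values: 4, 7 (2 points).
  x = 4: rhs = 4, matching y values: 2, 9 (2 points).
  x = 5: rhs = 5, matching y values: 4, 7 (2 points).
  x = 6: rhs = 3, matching y values: 5, 6 (2 points).
  x = 7: rhs = 4, matching y values: 2, 9 (2 points).
  x = 8: rhs = 3, matching y values: 5, 6 (2 points).
  x = 9: rhs = 6, matching y values: none (0 points).
  x = 10: rhs = 8, matching y values: none (0 points).
Total affine count: 15.
Full point count |E(F_11)| = 15 + 1 = 16.
Hasse bound: |16 − (11+1)| = |4| = 4 ≤ 2√11 ≈ 6.6332 ✓.


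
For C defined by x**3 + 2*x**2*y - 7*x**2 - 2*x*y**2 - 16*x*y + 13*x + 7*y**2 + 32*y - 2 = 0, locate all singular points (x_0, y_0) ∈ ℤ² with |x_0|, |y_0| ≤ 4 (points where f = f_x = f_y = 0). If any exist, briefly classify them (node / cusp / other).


Singular points: {(3, -1)}; classification: cusp.

Compute partial derivatives:
  f_x = 3*x**2 + 4*x*y - 14*x - 2*y**2 - 16*y + 13.
  f_y = 2*x**2 - 4*x*y - 16*x + 14*y + 32.
Scan x_0 ∈ {−4, ..., 4}. For each x_0, f_y(x_0, y) is a polynomial in y; find its integer roots y ∈ {−4, ..., 4}, then test f_x and f at those candidates.
  x = -4: f_y(-4, y) = 30*y + 128; no integer root y with |y| ≤ 4.
  x = -3: f_y(-3, y) = 26*y + 98; no integer root y with |y| ≤ 4.
  x = -2: f_y(-2, y) = 22*y + 72; no integer root y with |y| ≤ 4.
  x = -1: f_y(-1, y) = 18*y + 50; no integer root y with |y| ≤ 4.
  x = 0: f_y(0, y) = 14*y + 32; no integer root y with |y| ≤ 4.
  x = 1: f_y(1, y) = 10*y + 18; no integer root y with |y| ≤ 4.
  x = 2: f_y(2, y) = 6*y + 8; no integer root y with |y| ≤ 4.
  x = 3: f_y(3, y) = 2*y + 2; vanishes at y ∈ {-1}. (3, -1): f_x = 0, f = 0 — SINGULAR.
  x = 4: f_y(4, y) = -2*y; vanishes at y ∈ {0}. (4, 0): f_x = 5 ≠ 0.
Only singular point on the grid: (3, -1).
Classify: substitute x = 3 + u, y = -1 + v and expand: f = u**3 + 2*u**2*v - 2*u*v**2 + v**2.
No constant or linear terms (consistent with a singular point). Quadratic part: v**2. Cubic part: u**3 + 2*u**2*v - 2*u*v**2.
The quadratic part v**2 is a perfect square, so there is a single (double) tangent line v = 0, i.e. y = -1. Restricting the cubic part to that line (v = 0) leaves u**3 ≠ 0, so f is not divisible by v and the branch is v² ≈ -u**3 to lowest order — this is a cusp.
Classification: cusp.


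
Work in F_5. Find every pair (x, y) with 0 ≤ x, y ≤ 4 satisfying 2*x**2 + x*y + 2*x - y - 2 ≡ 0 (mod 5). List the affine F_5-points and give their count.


Affine F_5-points: {(0, 3), (2, 0), (3, 4), (4, 4)}; count = 4.

For each of the 25 pairs (x, y) ∈ F_5², evaluate f(x, y) mod 5. Record the zeros.
  x = 0: [0↦3, 1↦2, 2↦1, 3↦0, 4↦4]  zeros at y ∈ {3}
  x = 1: [0↦2, 1↦2, 2↦2, 3↦2, 4↦2]  zeros at y ∈ ∅
  x = 2: [0↦0, 1↦1, 2↦2, 3↦3, 4↦4]  zeros at y ∈ {0}
  x = 3: [0↦2, 1↦4, 2↦1, 3↦3, 4↦0]  zeros at y ∈ {4}
  x = 4: [0↦3, 1↦1, 2↦4, 3↦2, 4↦0]  zeros at y ∈ {4}
Collecting zeros: affine points = {(0, 3), (2, 0), (3, 4), (4, 4)}.
Total count |C(F_5)_aff| = 4.


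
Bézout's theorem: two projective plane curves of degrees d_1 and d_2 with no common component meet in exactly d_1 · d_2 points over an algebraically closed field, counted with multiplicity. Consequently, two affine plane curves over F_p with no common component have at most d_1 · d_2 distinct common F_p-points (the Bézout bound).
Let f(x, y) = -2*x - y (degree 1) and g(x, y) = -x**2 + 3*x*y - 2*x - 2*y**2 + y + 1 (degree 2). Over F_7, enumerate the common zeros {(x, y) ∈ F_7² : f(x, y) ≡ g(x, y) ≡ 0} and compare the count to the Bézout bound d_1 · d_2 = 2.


Common zeros: ∅; count = 0; Bézout bound = 2.

deg(f) = 1, deg(g) = 2, so Bézout bound = 2.
Scan x ∈ F_7. For each x, list the y ∈ F_7 with f(x, y) ≡ 0 and those with g(x, y) ≡ 0 (mod 7); the common zeros in that column are the intersection.
  x = 0: f ≡ 0 at y ∈ {0}; g ≡ 0 at y ∈ {1, 3}; common: ∅.
  x = 1: f ≡ 0 at y ∈ {5}; g ≡ 0 at y ∈ {1}; common: ∅.
  x = 2: f ≡ 0 at y ∈ {3}; g ≡ 0 at y ∈ {0}; common: ∅.
  x = 3: f ≡ 0 at y ∈ {1}; g ≡ 0 at y ∈ {0, 5}; common: ∅.
  x = 4: f ≡ 0 at y ∈ {6}; g ≡ 0 at y ∈ ∅; common: ∅.
  x = 5: f ≡ 0 at y ∈ {4}; g ≡ 0 at y ∈ ∅; common: ∅.
  x = 6: f ≡ 0 at y ∈ {2}; g ≡ 0 at y ∈ ∅; common: ∅.
Collecting: common zeros = ∅, so the count is 0.
Comparison with the Bézout bound: 0 ≤ 2 = deg(f)·deg(g), as expected for curves with no common component (the affine F_7-count falls short of the bound because intersections may lie at infinity, over extension fields, or carry multiplicity).


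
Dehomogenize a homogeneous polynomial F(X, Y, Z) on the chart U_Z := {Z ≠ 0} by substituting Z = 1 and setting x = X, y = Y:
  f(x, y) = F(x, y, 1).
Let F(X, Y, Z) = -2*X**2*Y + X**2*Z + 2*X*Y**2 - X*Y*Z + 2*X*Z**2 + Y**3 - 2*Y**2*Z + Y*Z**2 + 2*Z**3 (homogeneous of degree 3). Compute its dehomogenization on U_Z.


f(x, y) = -2*x**2*y + x**2 + 2*x*y**2 - x*y + 2*x + y**3 - 2*y**2 + y + 2

On U_Z we set Z = 1. Each monomial c·X^i·Y^j·Z^k in F becomes c·x^i·y^j·1^k = c·x^i·y^j.
Substituting Z = 1: F(X, Y, 1) = -2*x**2*y + x**2 + 2*x*y**2 - x*y + 2*x + y**3 - 2*y**2 + y + 2.
Note: deg(f) ≤ deg(F) = 3; strict inequality happens when F is divisible by Z (lost terms).


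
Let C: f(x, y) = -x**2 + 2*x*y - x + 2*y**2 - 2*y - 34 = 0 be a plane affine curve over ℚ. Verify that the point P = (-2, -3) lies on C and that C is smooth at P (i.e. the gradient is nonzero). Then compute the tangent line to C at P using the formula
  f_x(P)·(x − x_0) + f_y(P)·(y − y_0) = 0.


Tangent line at P: -3*x - 18*y - 60 = 0.

Step 1: f(-2, -3) = 0, so P lies on C.
Step 2: partial derivatives
  f_x(x, y) = -2*x + 2*y - 1, f_y(x, y) = 2*x + 4*y - 2.
  f_x(P) = -3, f_y(P) = -18 (gradient nonzero, so P is smooth).
Step 3: tangent line at P: -3·(x − -2) + -18·(y − -3) = 0.
Expanding: -3*x - 18*y - 60 = 0.


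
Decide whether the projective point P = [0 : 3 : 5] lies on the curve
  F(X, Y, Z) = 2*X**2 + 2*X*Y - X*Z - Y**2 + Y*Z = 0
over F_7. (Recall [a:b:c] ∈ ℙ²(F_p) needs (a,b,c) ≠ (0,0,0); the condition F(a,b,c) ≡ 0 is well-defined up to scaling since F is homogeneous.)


F(0,3,5) ≡ 6 (mod 7); P is NOT on the curve.

Evaluate F(0, 3, 5) term-by-term (mod 7).
  2*X**2 ↦ 2·0·1·1 = 0
  2*X*Y ↦ 2·0·3·1 = 0
  -X*Z ↦ -1·0·1·5 = 0
  -Y**2 ↦ -1·1·9·1 = -9
  Y*Z ↦ 1·1·3·5 = 15
Sum: F(0, 3, 5) = (0) + (0) + (0) + (-9) + (15) = 6.
Reducing mod 7: 6 ≡ 6 (mod 7).
Since F(a, b, c) ≡ 6 ≠ 0 (mod 7), P does NOT lie on the curve.


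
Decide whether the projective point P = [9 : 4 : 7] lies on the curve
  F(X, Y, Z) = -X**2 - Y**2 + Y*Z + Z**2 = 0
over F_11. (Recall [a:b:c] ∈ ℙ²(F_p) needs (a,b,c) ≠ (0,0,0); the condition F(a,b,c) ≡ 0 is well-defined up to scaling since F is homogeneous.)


F(9,4,7) ≡ 2 (mod 11); P is NOT on the curve.

Evaluate F(9, 4, 7) term-by-term (mod 11).
  -X**2 ↦ -1·81·1·1 = -81
  -Y**2 ↦ -1·1·16·1 = -16
  Y*Z ↦ 1·1·4·7 = 28
  Z**2 ↦ 1·1·1·49 = 49
Sum: F(9, 4, 7) = (-81) + (-16) + (28) + (49) = -20.
Reducing mod 11: -20 ≡ 2 (mod 11).
Since F(a, b, c) ≡ 2 ≠ 0 (mod 11), P does NOT lie on the curve.


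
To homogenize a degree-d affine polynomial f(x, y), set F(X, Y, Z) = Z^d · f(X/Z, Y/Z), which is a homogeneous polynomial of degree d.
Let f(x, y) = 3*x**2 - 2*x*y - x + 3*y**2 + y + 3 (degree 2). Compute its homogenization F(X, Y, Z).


F(X, Y, Z) = 3*X**2 - 2*X*Y - X*Z + 3*Y**2 + Y*Z + 3*Z**2

deg(f) = 2.
Substitute x = X/Z, y = Y/Z into f, then multiply by Z^2.
  monomial 3·x^2·y^0 ↦ 3·X^2·Y^0·Z^0.
  monomial -2·x^1·y^1 ↦ -2·X^1·Y^1·Z^0.
  monomial -1·x^1·y^0 ↦ -1·X^1·Y^0·Z^1.
  monomial 3·x^0·y^2 ↦ 3·X^0·Y^2·Z^0.
  monomial 1·x^0·y^1 ↦ 1·X^0·Y^1·Z^1.
  monomial 3·x^0·y^0 ↦ 3·X^0·Y^0·Z^2.
Collecting: F(X, Y, Z) = 3*X**2 - 2*X*Y - X*Z + 3*Y**2 + Y*Z + 3*Z**2.


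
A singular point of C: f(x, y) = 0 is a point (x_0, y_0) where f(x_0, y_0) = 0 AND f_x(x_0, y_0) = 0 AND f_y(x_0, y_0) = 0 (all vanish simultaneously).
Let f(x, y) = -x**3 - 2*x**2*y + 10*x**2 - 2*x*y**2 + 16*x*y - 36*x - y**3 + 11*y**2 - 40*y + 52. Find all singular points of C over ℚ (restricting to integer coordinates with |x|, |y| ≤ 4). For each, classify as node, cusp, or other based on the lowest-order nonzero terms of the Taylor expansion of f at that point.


Singular points: {(2, 2)}; classification: cusp.

Compute partial derivatives:
  f_x = -3*x**2 - 4*x*y + 20*x - 2*y**2 + 16*y - 36.
  f_y = -2*x**2 - 4*x*y + 16*x - 3*y**2 + 22*y - 40.
Scan x_0 ∈ {−4, ..., 4}. For each x_0, f_y(x_0, y) is a polynomial in y; find its integer roots y ∈ {−4, ..., 4}, then test f_x and f at those candidates.
  x = -4: f_y(-4, y) = -3*y**2 + 38*y - 136; no integer root y with |y| ≤ 4.
  x = -3: f_y(-3, y) = -3*y**2 + 34*y - 106; no integer root y with |y| ≤ 4.
  x = -2: f_y(-2, y) = -3*y**2 + 30*y - 80; no integer root y with |y| ≤ 4.
  x = -1: f_y(-1, y) = -3*y**2 + 26*y - 58; no integer root y with |y| ≤ 4.
  x = 0: f_y(0, y) = -3*y**2 + 22*y - 40; vanishes at y ∈ {4}. (0, 4): f_x = -4 ≠ 0.
  x = 1: f_y(1, y) = -3*y**2 + 18*y - 26; no integer root y with |y| ≤ 4.
  x = 2: f_y(2, y) = -3*y**2 + 14*y - 16; vanishes at y ∈ {2}. (2, 2): f_x = 0, f = 0 — SINGULAR.
  x = 3: f_y(3, y) = -3*y**2 + 10*y - 10; no integer root y with |y| ≤ 4.
  x = 4: f_y(4, y) = -3*y**2 + 6*y - 8; no integer root y with |y| ≤ 4.
Only singular point on the grid: (2, 2).
Classify: substitute x = 2 + u, y = 2 + v and expand: f = -u**3 - 2*u**2*v - 2*u*v**2 - v**3 + v**2.
No constant or linear terms (consistent with a singular point). Quadratic part: v**2. Cubic part: -u**3 - 2*u**2*v - 2*u*v**2 - v**3.
The quadratic part v**2 is a perfect square, so there is a single (double) tangent line v = 0, i.e. y = 2. Restricting the cubic part to that line (v = 0) leaves -u**3 ≠ 0, so f is not divisible by v and the branch is v² ≈ u**3 to lowest order — this is a cusp.
Classification: cusp.


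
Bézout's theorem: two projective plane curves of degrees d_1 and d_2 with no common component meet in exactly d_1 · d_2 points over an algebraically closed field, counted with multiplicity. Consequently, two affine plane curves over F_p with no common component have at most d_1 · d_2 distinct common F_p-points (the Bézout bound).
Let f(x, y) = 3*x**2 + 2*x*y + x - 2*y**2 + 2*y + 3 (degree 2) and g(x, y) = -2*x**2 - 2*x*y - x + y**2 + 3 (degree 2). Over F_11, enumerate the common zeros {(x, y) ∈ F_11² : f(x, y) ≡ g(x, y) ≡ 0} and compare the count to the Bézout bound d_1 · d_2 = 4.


Common zeros: {(4, 0)}; count = 1; Bézout bound = 4.

deg(f) = 2, deg(g) = 2, so Bézout bound = 4.
Scan x ∈ F_11. For each x, list the y ∈ F_11 with f(x, y) ≡ 0 and those with g(x, y) ≡ 0 (mod 11); the common zeros in that column are the intersection.
  x = 0: f ≡ 0 at y ∈ ∅; g ≡ 0 at y ∈ ∅; common: ∅.
  x = 1: f ≡ 0 at y ∈ ∅; g ≡ 0 at y ∈ {0, 2}; common: ∅.
  x = 2: f ≡ 0 at y ∈ ∅; g ≡ 0 at y ∈ {2}; common: ∅.
  x = 3: f ≡ 0 at y ∈ {0, 4}; g ≡ 0 at y ∈ {7, 10}; common: ∅.
  x = 4: f ≡ 0 at y ∈ {0, 5}; g ≡ 0 at y ∈ {0, 8}; common: {0}.
  x = 5: f ≡ 0 at y ∈ {2, 4}; g ≡ 0 at y ∈ {5}; common: ∅.
  x = 6: f ≡ 0 at y ∈ ∅; g ≡ 0 at y ∈ {5, 7}; common: ∅.
  x = 7: f ≡ 0 at y ∈ {3, 5}; g ≡ 0 at y ∈ ∅; common: ∅.
  x = 8: f ≡ 0 at y ∈ {2, 7}; g ≡ 0 at y ∈ ∅; common: ∅.
  x = 9: f ≡ 0 at y ∈ {3, 7}; g ≡ 0 at y ∈ ∅; common: ∅.
  x = 10: f ≡ 0 at y ∈ ∅; g ≡ 0 at y ∈ ∅; common: ∅.
Collecting: common zeros = {(4, 0)}, so the count is 1.
Comparison with the Bézout bound: 1 ≤ 4 = deg(f)·deg(g), as expected for curves with no common component (the affine F_11-count falls short of the bound because intersections may lie at infinity, over extension fields, or carry multiplicity).


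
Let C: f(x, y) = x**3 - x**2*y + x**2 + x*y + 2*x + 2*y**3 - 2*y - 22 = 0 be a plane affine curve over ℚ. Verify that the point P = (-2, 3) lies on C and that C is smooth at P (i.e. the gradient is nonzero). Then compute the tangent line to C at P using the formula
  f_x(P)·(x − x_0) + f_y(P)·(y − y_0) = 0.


Tangent line at P: 25*x + 46*y - 88 = 0.

Step 1: f(-2, 3) = 0, so P lies on C.
Step 2: partial derivatives
  f_x(x, y) = 3*x**2 - 2*x*y + 2*x + y + 2, f_y(x, y) = -x**2 + x + 6*y**2 - 2.
  f_x(P) = 25, f_y(P) = 46 (gradient nonzero, so P is smooth).
Step 3: tangent line at P: 25·(x − -2) + 46·(y − 3) = 0.
Expanding: 25*x + 46*y - 88 = 0.


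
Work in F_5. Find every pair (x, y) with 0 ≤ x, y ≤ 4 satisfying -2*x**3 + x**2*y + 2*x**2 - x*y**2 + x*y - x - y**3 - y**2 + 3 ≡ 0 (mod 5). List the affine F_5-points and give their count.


Affine F_5-points: {(1, 2), (2, 1), (2, 2), (2, 4), (4, 2)}; count = 5.

For each of the 25 pairs (x, y) ∈ F_5², evaluate f(x, y) mod 5. Record the zeros.
  x = 0: [0↦3, 1↦1, 2↦1, 3↦2, 4↦3]  zeros at y ∈ ∅
  x = 1: [0↦2, 1↦1, 2↦0, 3↦3, 4↦4]  zeros at y ∈ {2}
  x = 2: [0↦3, 1↦0, 2↦0, 3↦2, 4↦0]  zeros at y ∈ {1, 2, 4}
  x = 3: [0↦4, 1↦1, 2↦4, 3↦2, 4↦4]  zeros at y ∈ ∅
  x = 4: [0↦3, 1↦2, 2↦0, 3↦1, 4↦4]  zeros at y ∈ {2}
Collecting zeros: affine points = {(1, 2), (2, 1), (2, 2), (2, 4), (4, 2)}.
Total count |C(F_5)_aff| = 5.


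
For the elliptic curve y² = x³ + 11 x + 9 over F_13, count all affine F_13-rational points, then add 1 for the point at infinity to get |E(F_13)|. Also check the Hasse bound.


Affine points = {(0, 3), (0, 10), (2, 0), (3, 2), (3, 11), (4, 0), (7, 0), (10, 1), (10, 12), (12, 6), (12, 7)}; affine count = 11; |E(F_13)| = 12.

Discriminant check: Δ ∝ 4a³ + 27b² = 4·11³ + 27·9² = 4·1331 + 27·81 ≡ 10 (mod 13). Nonzero ⇒ E is nonsingular.
For each x ∈ F_13, compute rhs = x³ + 11·x + 9 mod 13, then count y ∈ F_13 with y² ≡ rhs.
  x = 0: rhs = 9, matching y values: 3, 10 (2 points).
  x = 1: rhs = 8, matching y values: none (0 points).
  x = 2: rhs = 0, matching y values: 0 (1 points).
  x = 3: rhs = 4, matching y values: 2, 11 (2 points).
  x = 4: rhs = 0, matching y values: 0 (1 points).
  x = 5: rhs = 7, matching y values: none (0 points).
  x = 6: rhs = 5, matching y values: none (0 points).
  x = 7: rhs = 0, matching y values: 0 (1 points).
  x = 8: rhs = 11, matching y values: none (0 points).
  x = 9: rhs = 5, matching y values: none (0 points).
  x = 10: rhs = 1, matching y values: 1, 12 (2 points).
  x = 11: rhs = 5, matching y values: none (0 points).
  x = 12: rhs = 10, matching y values: 6, 7 (2 points).
Total affine count: 11.
Full point count |E(F_13)| = 11 + 1 = 12.
Hasse bound: |12 − (13+1)| = |-2| = 2 ≤ 2√13 ≈ 7.2111 ✓.


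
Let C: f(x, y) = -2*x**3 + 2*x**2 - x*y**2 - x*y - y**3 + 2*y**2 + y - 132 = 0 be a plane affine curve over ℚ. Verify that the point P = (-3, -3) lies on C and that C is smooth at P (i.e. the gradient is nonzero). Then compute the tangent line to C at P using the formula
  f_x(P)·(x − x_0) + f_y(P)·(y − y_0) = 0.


Tangent line at P: -72*x - 53*y - 375 = 0.

Step 1: f(-3, -3) = 0, so P lies on C.
Step 2: partial derivatives
  f_x(x, y) = -6*x**2 + 4*x - y**2 - y, f_y(x, y) = -2*x*y - x - 3*y**2 + 4*y + 1.
  f_x(P) = -72, f_y(P) = -53 (gradient nonzero, so P is smooth).
Step 3: tangent line at P: -72·(x − -3) + -53·(y − -3) = 0.
Expanding: -72*x - 53*y - 375 = 0.


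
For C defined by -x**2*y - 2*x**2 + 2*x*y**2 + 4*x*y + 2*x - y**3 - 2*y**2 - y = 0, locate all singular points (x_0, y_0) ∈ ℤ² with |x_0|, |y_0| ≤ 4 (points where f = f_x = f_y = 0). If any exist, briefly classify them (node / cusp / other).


Singular points: {(0, -1)}; classification: node.

Compute partial derivatives:
  f_x = -2*x*y - 4*x + 2*y**2 + 4*y + 2.
  f_y = -x**2 + 4*x*y + 4*x - 3*y**2 - 4*y - 1.
Scan x_0 ∈ {−4, ..., 4}. For each x_0, f_y(x_0, y) is a polynomial in y; find its integer roots y ∈ {−4, ..., 4}, then test f_x and f at those candidates.
  x = -4: f_y(-4, y) = -3*y**2 - 20*y - 33; vanishes at y ∈ {-3}. (-4, -3): f_x = 0 but f = -4 ≠ 0.
  x = -3: f_y(-3, y) = -3*y**2 - 16*y - 22; no integer root y with |y| ≤ 4.
  x = -2: f_y(-2, y) = -3*y**2 - 12*y - 13; no integer root y with |y| ≤ 4.
  x = -1: f_y(-1, y) = -3*y**2 - 8*y - 6; no integer root y with |y| ≤ 4.
  x = 0: f_y(0, y) = -3*y**2 - 4*y - 1; vanishes at y ∈ {-1}. (0, -1): f_x = 0, f = 0 — SINGULAR.
  x = 1: f_y(1, y) = 2 - 3*y**2; no integer root y with |y| ≤ 4.
  x = 2: f_y(2, y) = -3*y**2 + 4*y + 3; no integer root y with |y| ≤ 4.
  x = 3: f_y(3, y) = -3*y**2 + 8*y + 2; no integer root y with |y| ≤ 4.
  x = 4: f_y(4, y) = -3*y**2 + 12*y - 1; no integer root y with |y| ≤ 4.
Only singular point on the grid: (0, -1).
Classify: substitute x = 0 + u, y = -1 + v and expand: f = -u**2*v - u**2 + 2*u*v**2 - v**3 + v**2.
No constant or linear terms (consistent with a singular point). Quadratic part: -u**2 + v**2. Cubic part: -u**2*v + 2*u*v**2 - v**3.
The quadratic part v**2 - u**2 = (v − u)(v + u) splits into two distinct linear factors, so there are two distinct tangent lines y − -1 = ±(x − 0) — this is a node (ordinary double point).
Classification: node.


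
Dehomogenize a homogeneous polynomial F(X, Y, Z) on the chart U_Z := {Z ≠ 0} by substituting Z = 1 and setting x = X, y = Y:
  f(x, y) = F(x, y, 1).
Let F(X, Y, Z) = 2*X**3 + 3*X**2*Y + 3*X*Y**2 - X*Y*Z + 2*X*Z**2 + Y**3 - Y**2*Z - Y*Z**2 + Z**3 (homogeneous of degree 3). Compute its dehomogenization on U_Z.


f(x, y) = 2*x**3 + 3*x**2*y + 3*x*y**2 - x*y + 2*x + y**3 - y**2 - y + 1

On U_Z we set Z = 1. Each monomial c·X^i·Y^j·Z^k in F becomes c·x^i·y^j·1^k = c·x^i·y^j.
Substituting Z = 1: F(X, Y, 1) = 2*x**3 + 3*x**2*y + 3*x*y**2 - x*y + 2*x + y**3 - y**2 - y + 1.
Note: deg(f) ≤ deg(F) = 3; strict inequality happens when F is divisible by Z (lost terms).


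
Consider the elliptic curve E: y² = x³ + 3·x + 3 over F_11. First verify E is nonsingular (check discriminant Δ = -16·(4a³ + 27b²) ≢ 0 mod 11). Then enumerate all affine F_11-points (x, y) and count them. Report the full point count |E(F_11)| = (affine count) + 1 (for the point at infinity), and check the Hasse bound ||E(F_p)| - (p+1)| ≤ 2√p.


Affine points = {(0, 5), (0, 6), (5, 0), (7, 2), (7, 9), (8, 0), (9, 0)}; affine count = 7; |E(F_11)| = 8.

Discriminant check: Δ ∝ 4a³ + 27b² = 4·3³ + 27·3² = 4·27 + 27·9 ≡ 10 (mod 11). Nonzero ⇒ E is nonsingular.
For each x ∈ F_11, compute rhs = x³ + 3·x + 3 mod 11, then count y ∈ F_11 with y² ≡ rhs.
  x = 0: rhs = 3, matching y values: 5, 6 (2 points).
  x = 1: rhs = 7, matching y values: none (0 points).
  x = 2: rhs = 6, matching y values: none (0 points).
  x = 3: rhs = 6, matching y values: none (0 points).
  x = 4: rhs = 2, matching y values: none (0 points).
  x = 5: rhs = 0, matching y values: 0 (1 points).
  x = 6: rhs = 6, matching y values: none (0 points).
  x = 7: rhs = 4, matching y values: 2, 9 (2 points).
  x = 8: rhs = 0, matching y values: 0 (1 points).
  x = 9: rhs = 0, matching y values: 0 (1 points).
  x = 10: rhs = 10, matching y values: none (0 points).
Total affine count: 7.
Full point count |E(F_11)| = 7 + 1 = 8.
Hasse bound: |8 − (11+1)| = |-4| = 4 ≤ 2√11 ≈ 6.6332 ✓.


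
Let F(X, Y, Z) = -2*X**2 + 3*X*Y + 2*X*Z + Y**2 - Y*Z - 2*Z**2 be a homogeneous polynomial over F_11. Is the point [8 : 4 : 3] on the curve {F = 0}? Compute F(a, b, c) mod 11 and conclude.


F(8,4,3) ≡ 2 (mod 11); P is NOT on the curve.

Evaluate F(8, 4, 3) term-by-term (mod 11).
  -2*X**2 ↦ -2·64·1·1 = -128
  3*X*Y ↦ 3·8·4·1 = 96
  2*X*Z ↦ 2·8·1·3 = 48
  Y**2 ↦ 1·1·16·1 = 16
  -Y*Z ↦ -1·1·4·3 = -12
  -2*Z**2 ↦ -2·1·1·9 = -18
Sum: F(8, 4, 3) = (-128) + (96) + (48) + (16) + (-12) + (-18) = 2.
Reducing mod 11: 2 ≡ 2 (mod 11).
Since F(a, b, c) ≡ 2 ≠ 0 (mod 11), P does NOT lie on the curve.


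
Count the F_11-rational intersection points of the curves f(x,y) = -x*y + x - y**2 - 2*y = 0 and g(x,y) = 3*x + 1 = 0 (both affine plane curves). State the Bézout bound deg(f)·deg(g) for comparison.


Common zeros: ∅; count = 0; Bézout bound = 2.

deg(f) = 2, deg(g) = 1, so Bézout bound = 2.
Scan x ∈ F_11. For each x, list the y ∈ F_11 with f(x, y) ≡ 0 and those with g(x, y) ≡ 0 (mod 11); the common zeros in that column are the intersection.
  x = 0: f ≡ 0 at y ∈ {0, 9}; g ≡ 0 at y ∈ ∅; common: ∅.
  x = 1: f ≡ 0 at y ∈ ∅; g ≡ 0 at y ∈ ∅; common: ∅.
  x = 2: f ≡ 0 at y ∈ ∅; g ≡ 0 at y ∈ ∅; common: ∅.
  x = 3: f ≡ 0 at y ∈ {2, 4}; g ≡ 0 at y ∈ ∅; common: ∅.
  x = 4: f ≡ 0 at y ∈ ∅; g ≡ 0 at y ∈ ∅; common: ∅.
  x = 5: f ≡ 0 at y ∈ {5, 10}; g ≡ 0 at y ∈ ∅; common: ∅.
  x = 6: f ≡ 0 at y ∈ {7}; g ≡ 0 at y ∈ ∅; common: ∅.
  x = 7: f ≡ 0 at y ∈ ∅; g ≡ 0 at y ∈ {0, 1, 2, 3, 4, 5, 6, 7, 8, 9, 10}; common: ∅.
  x = 8: f ≡ 0 at y ∈ {6}; g ≡ 0 at y ∈ ∅; common: ∅.
  x = 9: f ≡ 0 at y ∈ {3, 8}; g ≡ 0 at y ∈ ∅; common: ∅.
  x = 10: f ≡ 0 at y ∈ ∅; g ≡ 0 at y ∈ ∅; common: ∅.
Collecting: common zeros = ∅, so the count is 0.
Comparison with the Bézout bound: 0 ≤ 2 = deg(f)·deg(g), as expected for curves with no common component (the affine F_11-count falls short of the bound because intersections may lie at infinity, over extension fields, or carry multiplicity).
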